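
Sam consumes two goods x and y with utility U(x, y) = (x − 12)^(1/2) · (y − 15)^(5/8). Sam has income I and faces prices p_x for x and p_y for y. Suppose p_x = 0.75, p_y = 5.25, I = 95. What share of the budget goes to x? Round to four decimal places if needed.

share on x = 0.1287

This is Cobb-Douglas in (x−12, y−15): tangency gives 0.5·p_y·(y−15) = 0.625·p_x·(x−12).
Substituting into the budget: x* = 12 + 4/9·(I − 12·p_x − 15·p_y)/p_x, and y* = 15 + 5/9·(…)/p_y.
Discretionary income = 95 − 12·0.75 − 15·5.25 = 7.25; x* = 12 + 4/9·7.25/0.75 = 16.2963; y* = 15 + 5/9·7.25/5.25 = 15.7672.
Expenditure on x: 0.75·16.2963 = 12.2222; share = 0.1287.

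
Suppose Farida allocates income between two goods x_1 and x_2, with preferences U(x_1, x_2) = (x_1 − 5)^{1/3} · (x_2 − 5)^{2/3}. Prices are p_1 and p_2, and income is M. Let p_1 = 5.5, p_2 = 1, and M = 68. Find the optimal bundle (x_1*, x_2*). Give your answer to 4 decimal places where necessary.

After buying the subsistence bundle (5, 5), a share 1/3 of the remaining income goes to x_1: x_1* = 5 + 1/3·(M − 5p_1 − 5p_2)/p_1.
Discretionary income = 68 − 5·5.5 − 5·1 = 35.5; x_1* = 5 + 1/3·35.5/5.5 = 7.1515; x_2* = 5 + 2/3·35.5/1 = 28.6667.

x_1* = 7.1515, x_2* = 28.6667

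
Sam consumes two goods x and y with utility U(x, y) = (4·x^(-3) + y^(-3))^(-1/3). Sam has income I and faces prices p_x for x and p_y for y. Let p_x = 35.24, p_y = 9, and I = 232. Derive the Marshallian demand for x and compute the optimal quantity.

x* = 5.2498

MRS = MU_x/MU_y = 4·(y/x)^(4). Set equal to p_x/p_y.
Hence y/x = ((1/4)·p_x/p_y)^(1/(4)), i.e. raised to the 0.25 power.
Substitute y = (y/x)·x into the budget: x* = I/(p_x + p_y·(y/x)).
Numerically y/x = 0.99468, so x* = 232/(35.24 + 9·0.99468) = 5.2498.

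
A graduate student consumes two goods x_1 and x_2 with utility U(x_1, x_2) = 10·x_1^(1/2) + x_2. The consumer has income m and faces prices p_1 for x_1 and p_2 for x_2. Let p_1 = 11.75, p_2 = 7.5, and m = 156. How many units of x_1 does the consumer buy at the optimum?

MU_x_1 = 5/√x_1, MU_x_2 = 1. Tangency: 5/√x_1 = p_1/p_2.
Thus x_1* = (5·p_2/p_1)² — independent of m — with the rest of income spent on x_2.
Plugging in: x_1* = (5·7.5/11.75)² = 10.1856.

x_1* = 10.1856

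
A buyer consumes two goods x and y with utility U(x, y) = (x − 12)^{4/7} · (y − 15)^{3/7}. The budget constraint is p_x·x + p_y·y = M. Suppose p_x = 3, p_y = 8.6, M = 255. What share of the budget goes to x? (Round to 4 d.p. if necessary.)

share on x = 0.3429

This is Cobb-Douglas in (x−12, y−15): tangency gives 4/7·p_y·(y−15) = 3/7·p_x·(x−12).
Substituting into the budget: x* = 12 + 4/7·(M − 12·p_x − 15·p_y)/p_x, and y* = 15 + 3/7·(…)/p_y.
Discretionary income = 255 − 12·3 − 15·8.6 = 90; x* = 12 + 4/7·90/3 = 29.1429; y* = 15 + 3/7·90/8.6 = 19.485.
Expenditure on x: 3·29.1429 = 87.4286; share = 0.3429.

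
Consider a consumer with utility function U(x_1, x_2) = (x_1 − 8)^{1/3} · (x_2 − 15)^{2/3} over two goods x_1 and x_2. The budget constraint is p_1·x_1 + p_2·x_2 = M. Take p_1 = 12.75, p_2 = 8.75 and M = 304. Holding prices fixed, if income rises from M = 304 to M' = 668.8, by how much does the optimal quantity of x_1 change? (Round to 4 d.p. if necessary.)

Δx_1* = 9.5373

This is Cobb-Douglas in (x_1−8, x_2−15): tangency gives 1/3·p_2·(x_2−15) = 2/3·p_1·(x_1−8).
Substituting into the budget: x_1* = 8 + 1/3·(M − 8·p_1 − 15·p_2)/p_1, and x_2* = 15 + 2/3·(…)/p_2.
Discretionary income = 304 − 8·12.75 − 15·8.75 = 70.75; x_1* = 8 + 1/3·70.75/12.75 = 9.8497.
At M' = 668.8: x_1* = 19.3869. Change: 19.3869 − 9.8497 = 9.5373.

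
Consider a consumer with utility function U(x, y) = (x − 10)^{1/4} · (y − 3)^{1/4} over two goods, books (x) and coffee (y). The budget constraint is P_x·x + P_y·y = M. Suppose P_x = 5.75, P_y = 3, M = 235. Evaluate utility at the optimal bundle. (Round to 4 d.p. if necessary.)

MRS = (y−3)/(x−10). Tangency with P_x/P_y gives y−3 = (P_x/P_y)·(x−10).
After buying the subsistence bundle (10, 3), a share 0.5 of the remaining income goes to x: x* = 10 + 0.5·(M − 10P_x − 3P_y)/P_x.
Discretionary income = 235 − 10·5.75 − 3·3 = 168.5; x* = 10 + 0.5·168.5/5.75 = 24.6522; y* = 3 + 0.5·168.5/3 = 31.0833.
Utility at the optimum: U(24.6522, 31.0833) = 4.5039.

V = 4.5039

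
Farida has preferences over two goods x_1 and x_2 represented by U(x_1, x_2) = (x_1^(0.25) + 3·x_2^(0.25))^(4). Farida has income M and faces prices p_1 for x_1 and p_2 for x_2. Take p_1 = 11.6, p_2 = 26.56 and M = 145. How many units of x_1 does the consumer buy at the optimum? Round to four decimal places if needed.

From the CES first-order condition, (1/3)·(x_2/x_1)^(0.75) = p_1/p_2.
Hence x_2/x_1 = (3·p_1/p_2)^(1/(0.75)), i.e. raised to the 4/3 power.
With the ratio pinned down, the budget gives x_1* = M/(p_1 + p_2·(x_2/x_1)) and x_2* = (x_2/x_1)·x_1*.
Numerically x_2/x_1 = 1.433733, so x_1* = 145/(11.6 + 26.56·1.433733) = 2.9187.

x_1* = 2.9187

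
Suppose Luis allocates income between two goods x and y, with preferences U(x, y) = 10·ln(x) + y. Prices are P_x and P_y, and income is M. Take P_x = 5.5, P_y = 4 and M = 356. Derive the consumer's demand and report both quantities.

MU_x = 10/x, MU_y = 1. Tangency: 10/x = P_x/P_y.
So x*(P_x,P_y) = 10·P_y/P_x, independent of income; and y* = (M − 10·P_y)/P_y.
At the given prices: x* = 10·4/5.5 = 7.2727, and y* = 79.

x* = 7.2727, y* = 79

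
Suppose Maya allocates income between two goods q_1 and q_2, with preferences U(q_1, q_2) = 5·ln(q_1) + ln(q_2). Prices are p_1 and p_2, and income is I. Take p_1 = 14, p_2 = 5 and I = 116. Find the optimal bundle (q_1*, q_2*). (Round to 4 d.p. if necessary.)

q_1* = 6.9048, q_2* = 3.8667

MU_q_1/MU_q_2 = (5·q_2)/(q_1); tangency sets this equal to p_1/p_2.
So 5·p_2·q_2 = p_1·q_1; combined with the budget, a share 5/6 of income goes to q_1.
Demand: q_1*(p_1,p_2,I) = 5/6·I/p_1 and q_2* = 1/6·I/p_2.
At p_1=14, p_2=5, I=116: q_1* = 5/6·116/14 = 6.9048, q_2* = 3.8667.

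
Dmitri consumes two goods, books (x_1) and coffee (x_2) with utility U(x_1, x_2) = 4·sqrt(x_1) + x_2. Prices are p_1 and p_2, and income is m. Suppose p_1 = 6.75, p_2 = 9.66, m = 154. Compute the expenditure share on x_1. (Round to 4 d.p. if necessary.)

share on x_1 = 0.3591

Utility is quasi-linear in x_2; the FOC for x_1 is 2/√x_1 = p_1/p_2.
Thus x_1* = (2·p_2/p_1)² — independent of m — with the rest of income spent on x_2.
Plugging in: x_1* = (2·9.66/6.75)² = 8.1923, x_2* = 10.2176.
Expenditure on x_1: 6.75·8.1923 = 55.2981; share = 0.3591.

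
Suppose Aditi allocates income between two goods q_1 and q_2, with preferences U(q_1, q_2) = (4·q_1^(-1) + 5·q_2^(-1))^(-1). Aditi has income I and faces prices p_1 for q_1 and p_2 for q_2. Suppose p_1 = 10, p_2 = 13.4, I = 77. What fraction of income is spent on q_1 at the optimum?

MU_q_1 ∝ 4·q_1^(-2), MU_q_2 ∝ 5·q_2^(-2), so MRS = (4/5)·(q_2/q_1)^(2) = p_1/p_2.
Solve for the ratio: q_2/q_1 = [(5/4)·p_1/p_2]^(0.5).
Substitute q_2 = (q_2/q_1)·q_1 into the budget: q_1* = I/(p_1 + p_2·(q_2/q_1)).
Numerically q_2/q_1 = 0.965834, so q_1* = 77/(10 + 13.4·0.965834) = 3.3563 and q_2* = 0.965834·3.3563 = 3.2416.
Expenditure on q_1: 10·3.3563 = 33.5626; share = 0.4359.

share on q_1 = 0.4359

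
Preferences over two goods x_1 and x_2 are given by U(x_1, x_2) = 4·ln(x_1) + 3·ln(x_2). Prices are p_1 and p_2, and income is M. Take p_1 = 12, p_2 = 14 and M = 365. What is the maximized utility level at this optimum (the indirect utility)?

V = 18.6621

The MRS is (4/3)·x_2/x_1. Set MRS = p_1/p_2.
So 4·p_2·x_2 = 3·p_1·x_1; combined with the budget, a share 4/7 of income goes to x_1.
Demand: x_1*(p_1,p_2,M) = 4/7·M/p_1 and x_2* = 3/7·M/p_2.
At p_1=12, p_2=14, M=365: x_1* = 4/7·365/12 = 17.381, x_2* = 11.1735.
Utility at the optimum: U(17.381, 11.1735) = 18.6621.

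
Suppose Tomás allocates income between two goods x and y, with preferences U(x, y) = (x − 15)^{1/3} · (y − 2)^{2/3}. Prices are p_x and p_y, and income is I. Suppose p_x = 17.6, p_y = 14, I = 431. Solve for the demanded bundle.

x* = 17.6326, y* = 8.619

MRS = (1/2)·(y−2)/(x−15). Tangency with p_x/p_y gives y−2 = 2·(p_x/p_y)·(x−15).
Substituting into the budget: x* = 15 + 1/3·(I − 15·p_x − 2·p_y)/p_x, and y* = 2 + 2/3·(…)/p_y.
Discretionary income = 431 − 15·17.6 − 2·14 = 139; x* = 15 + 1/3·139/17.6 = 17.6326; y* = 2 + 2/3·139/14 = 8.619.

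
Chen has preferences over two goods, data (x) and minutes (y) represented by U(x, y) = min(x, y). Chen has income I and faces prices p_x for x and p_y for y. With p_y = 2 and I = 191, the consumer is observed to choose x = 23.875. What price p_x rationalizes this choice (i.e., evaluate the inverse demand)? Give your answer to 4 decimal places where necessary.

With perfect complements, no substitution: consume in ratio x:y = 1:1.
Budget: p_x·x + p_y·x = I, so (p_x + p_y)·x = I.
Demand: x*(p_x,p_y,I) = I/(p_x + p_y), y* = I/(p_x + p_y).
Set x* = 23.875 in the demand function and solve for p_x: p_x = 6.

p_x = 6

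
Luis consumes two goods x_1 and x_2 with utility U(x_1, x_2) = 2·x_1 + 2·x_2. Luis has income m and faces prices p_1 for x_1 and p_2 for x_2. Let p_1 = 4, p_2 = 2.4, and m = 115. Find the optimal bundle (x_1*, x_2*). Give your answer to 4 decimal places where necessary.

Perfect substitutes: compare marginal utility per dollar. 2/p_1 vs 2/p_2 → 0.5 vs 0.8333.
x_2 gives more utility per dollar, so spend all income on x_2: x_2* = m/p_2, x_1* = 0.
Numerically: x_1* = 0, x_2* = 47.9167.

x_1* = 0, x_2* = 47.9167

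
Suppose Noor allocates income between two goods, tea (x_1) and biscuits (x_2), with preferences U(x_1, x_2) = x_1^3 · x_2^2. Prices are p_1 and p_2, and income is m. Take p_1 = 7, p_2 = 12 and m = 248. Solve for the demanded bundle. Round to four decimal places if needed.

x_1* = 21.2571, x_2* = 8.2667

Demand: x_1*(p_1,p_2,m) = 0.6·m/p_1 and x_2* = 0.4·m/p_2.
At p_1=7, p_2=12, m=248: x_1* = 0.6·248/7 = 21.2571, x_2* = 8.2667.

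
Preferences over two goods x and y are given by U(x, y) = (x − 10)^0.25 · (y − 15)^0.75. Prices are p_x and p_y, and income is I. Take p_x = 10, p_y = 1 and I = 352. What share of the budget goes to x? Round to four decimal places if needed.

Discretionary income = 352 − 10·10 − 15·1 = 237; x* = 10 + 0.25·237/10 = 15.925; y* = 15 + 0.75·237/1 = 192.75.
Expenditure on x: 10·15.925 = 159.25; share = 0.4524.

share on x = 0.4524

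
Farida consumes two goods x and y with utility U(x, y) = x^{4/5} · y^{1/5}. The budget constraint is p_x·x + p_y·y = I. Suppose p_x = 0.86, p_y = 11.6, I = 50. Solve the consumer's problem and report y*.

y* = 0.8621

Tangency: MRS = 4·y/x = p_x/p_y.
Rearranging, p_y·y = (1/4)·p_x·x. Substituting into the budget gives p_x·x·(1 + (1/4)) = I.
Demand: x*(p_x,p_y,I) = 0.8·I/p_x and y* = 0.2·I/p_y.
At p_x=0.86, p_y=11.6, I=50: y* = 0.2·50/11.6 = 0.8621.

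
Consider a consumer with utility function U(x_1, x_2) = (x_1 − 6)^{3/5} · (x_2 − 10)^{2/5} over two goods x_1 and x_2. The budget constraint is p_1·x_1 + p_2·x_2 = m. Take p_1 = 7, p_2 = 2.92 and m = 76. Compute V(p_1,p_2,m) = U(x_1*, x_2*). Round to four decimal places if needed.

This is Cobb-Douglas in (x_1−6, x_2−10): tangency gives 0.6·p_2·(x_2−10) = 0.4·p_1·(x_1−6).
After buying the subsistence bundle (6, 10), a share 0.6 of the remaining income goes to x_1: x_1* = 6 + 0.6·(m − 6p_1 − 10p_2)/p_1.
Discretionary income = 76 − 6·7 − 10·2.92 = 4.8; x_1* = 6 + 0.6·4.8/7 = 6.4114; x_2* = 10 + 0.4·4.8/2.92 = 10.6575.
Utility at the optimum: U(6.4114, 10.6575) = 0.4963.

V = 0.4963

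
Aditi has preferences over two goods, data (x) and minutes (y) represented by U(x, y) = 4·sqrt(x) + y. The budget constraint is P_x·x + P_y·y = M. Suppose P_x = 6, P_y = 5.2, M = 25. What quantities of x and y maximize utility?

x* = 3.0044, y* = 1.341

Utility is quasi-linear in y; the FOC for x is 2/√x = P_x/P_y.
Thus x* = (2·P_y/P_x)² — independent of M — with the rest of income spent on y.
Plugging in: x* = (2·5.2/6)² = 3.0044, y* = 1.341.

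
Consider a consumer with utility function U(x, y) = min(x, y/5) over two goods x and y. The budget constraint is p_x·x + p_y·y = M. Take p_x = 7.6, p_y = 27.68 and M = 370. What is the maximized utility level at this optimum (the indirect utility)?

With perfect complements, no substitution: consume in ratio x:y = 1:5.
Budget: p_x·x + p_y·5·x = M, so (p_x + 5·p_y)·x = M.
Demand: x*(p_x,p_y,M) = M/(p_x + 5·p_y), y* = 5·M/(p_x + 5·p_y).
Here 7.6 + 5·27.68 = 146, giving x* = 2.5342 and y* = 12.6712.
Utility at the optimum: U(2.5342, 12.6712) = 2.5342.

V = 2.5342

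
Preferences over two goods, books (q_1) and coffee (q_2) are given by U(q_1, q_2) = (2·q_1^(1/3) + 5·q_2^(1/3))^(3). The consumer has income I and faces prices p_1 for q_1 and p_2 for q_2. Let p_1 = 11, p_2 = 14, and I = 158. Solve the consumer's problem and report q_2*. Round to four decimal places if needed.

q_2* = 8.7799

MRS = MU_q_1/MU_q_2 = (2/5)·(q_2/q_1)^(2/3). Set equal to p_1/p_2.
Solve for the ratio: q_2/q_1 = [(5/2)·p_1/p_2]^(1.5).
With the ratio pinned down, the budget gives q_1* = I/(p_1 + p_2·(q_2/q_1)) and q_2* = (q_2/q_1)·q_1*.
Numerically q_2/q_1 = 2.753005, so q_1* = 158/(11 + 14·2.753005) = 3.1892 and q_2* = 2.753005·3.1892 = 8.7799.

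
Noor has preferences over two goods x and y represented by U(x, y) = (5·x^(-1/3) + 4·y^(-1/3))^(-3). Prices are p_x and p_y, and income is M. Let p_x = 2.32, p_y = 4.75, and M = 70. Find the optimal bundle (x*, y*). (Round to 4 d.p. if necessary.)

MU_x ∝ 5·x^(-4/3), MU_y ∝ 4·y^(-4/3), so MRS = (5/4)·(y/x)^(4/3) = p_x/p_y.
Solve for the ratio: y/x = [(4/5)·p_x/p_y]^(0.75).
With the ratio pinned down, the budget gives x* = M/(p_x + p_y·(y/x)) and y* = (y/x)·x*.
Numerically y/x = 0.494212, so x* = 70/(2.32 + 4.75·0.494212) = 14.9973 and y* = 0.494212·14.9973 = 7.4118.

x* = 14.9973, y* = 7.4118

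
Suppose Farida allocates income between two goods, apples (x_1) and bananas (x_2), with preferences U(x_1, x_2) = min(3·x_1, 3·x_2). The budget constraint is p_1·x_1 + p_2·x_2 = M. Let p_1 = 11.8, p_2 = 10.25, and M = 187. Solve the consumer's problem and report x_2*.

x_2* = 8.4807

With perfect complements, no substitution: consume in ratio x_1:x_2 = 3:3.
Budget: p_1·x_1 + p_2·x_1 = M, so (3·p_1 + 3·p_2)·x_1 = 3·M.
Demand: x_1*(p_1,p_2,M) = 3·M/(3·p_1 + 3·p_2), x_2* = 3·M/(3·p_1 + 3·p_2).
Here 3·11.8 + 3·10.25 = 66.15, giving x_2* = 8.4807.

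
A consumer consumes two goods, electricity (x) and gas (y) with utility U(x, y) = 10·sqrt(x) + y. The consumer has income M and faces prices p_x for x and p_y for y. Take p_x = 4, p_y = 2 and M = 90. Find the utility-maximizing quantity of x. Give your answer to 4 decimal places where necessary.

x* = 6.25

MU_x = 5/√x, MU_y = 1. Tangency: 5/√x = p_x/p_y.
Solve: √x = 5·p_y/p_x, so x*(p_x,p_y) = (5·p_y/p_x)², and y* = (M − p_x·x*)/p_y.
Plugging in: x* = (5·2/4)² = 6.25.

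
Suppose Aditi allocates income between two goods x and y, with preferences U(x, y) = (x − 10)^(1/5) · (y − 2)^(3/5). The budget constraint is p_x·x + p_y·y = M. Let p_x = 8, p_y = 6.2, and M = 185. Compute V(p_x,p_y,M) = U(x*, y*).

This is Cobb-Douglas in (x−10, y−2): tangency gives 0.2·p_y·(y−2) = 0.6·p_x·(x−10).
Substituting into the budget: x* = 10 + 0.25·(M − 10·p_x − 2·p_y)/p_x, and y* = 2 + 0.75·(…)/p_y.
Discretionary income = 185 − 10·8 − 2·6.2 = 92.6; x* = 10 + 0.25·92.6/8 = 12.8938; y* = 2 + 0.75·92.6/6.2 = 13.2016.
Utility at the optimum: U(12.8938, 13.2016) = 5.2706.

V = 5.2706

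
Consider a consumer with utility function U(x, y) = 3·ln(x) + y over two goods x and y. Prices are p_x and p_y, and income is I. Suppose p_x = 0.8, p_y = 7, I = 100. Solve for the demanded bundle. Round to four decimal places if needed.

So x*(p_x,p_y) = 3·p_y/p_x, independent of income; and y* = (I − 3·p_y)/p_y.
At the given prices: x* = 3·7/0.8 = 26.25, and y* = 11.2857.

x* = 26.25, y* = 11.2857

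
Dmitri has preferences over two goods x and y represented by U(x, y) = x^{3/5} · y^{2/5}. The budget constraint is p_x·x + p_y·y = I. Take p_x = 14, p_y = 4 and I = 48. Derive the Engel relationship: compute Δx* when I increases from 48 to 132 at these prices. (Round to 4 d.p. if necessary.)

The MRS is (3/2)·y/x. Set MRS = p_x/p_y.
Rearranging, p_y·y = (2/3)·p_x·x. Substituting into the budget gives p_x·x·(1 + (2/3)) = I.
Demand: x*(p_x,p_y,I) = 0.6·I/p_x and y* = 0.4·I/p_y.
At p_x=14, p_y=4, I=48: x* = 0.6·48/14 = 2.0571.
At I' = 132: x* = 5.6571. Change: 5.6571 − 2.0571 = 3.6.

Δx* = 3.6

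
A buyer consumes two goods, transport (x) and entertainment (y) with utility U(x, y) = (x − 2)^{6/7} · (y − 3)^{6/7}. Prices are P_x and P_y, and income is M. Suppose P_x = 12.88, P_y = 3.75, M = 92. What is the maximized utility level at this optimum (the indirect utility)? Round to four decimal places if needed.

After buying the subsistence bundle (2, 3), a share 0.5 of the remaining income goes to x: x* = 2 + 0.5·(M − 2P_x − 3P_y)/P_x.
Discretionary income = 92 − 2·12.88 − 3·3.75 = 54.99; x* = 2 + 0.5·54.99/12.88 = 4.1347; y* = 3 + 0.5·54.99/3.75 = 10.332.
Utility at the optimum: U(4.1347, 10.332) = 10.566.

V = 10.566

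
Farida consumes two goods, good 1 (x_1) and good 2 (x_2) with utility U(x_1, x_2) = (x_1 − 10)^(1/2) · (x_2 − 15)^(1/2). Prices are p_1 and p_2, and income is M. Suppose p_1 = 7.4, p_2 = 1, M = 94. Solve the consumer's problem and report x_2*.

x_2* = 17.5

Let x_1' = x_1−10, x_2' = x_2−15. MRS = x_2'/x_1' = p_1/p_2.
After buying the subsistence bundle (10, 15), a share 0.5 of the remaining income goes to x_1: x_1* = 10 + 0.5·(M − 10p_1 − 15p_2)/p_1.
Discretionary income = 94 − 10·7.4 − 15·1 = 5; x_2* = 15 + 0.5·5/1 = 17.5.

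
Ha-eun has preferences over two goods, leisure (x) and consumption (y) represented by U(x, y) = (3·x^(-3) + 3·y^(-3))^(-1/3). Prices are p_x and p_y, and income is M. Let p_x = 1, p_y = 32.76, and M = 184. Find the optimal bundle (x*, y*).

x* = 12.5227, y* = 5.2343

MRS = MU_x/MU_y = (y/x)^(4). Set equal to p_x/p_y.
Solve for the ratio: y/x = [p_x/p_y]^(0.25).
With the ratio pinned down, the budget gives x* = M/(p_x + p_y·(y/x)) and y* = (y/x)·x*.
Numerically y/x = 0.417988, so x* = 184/(1 + 32.76·0.417988) = 12.5227 and y* = 0.417988·12.5227 = 5.2343.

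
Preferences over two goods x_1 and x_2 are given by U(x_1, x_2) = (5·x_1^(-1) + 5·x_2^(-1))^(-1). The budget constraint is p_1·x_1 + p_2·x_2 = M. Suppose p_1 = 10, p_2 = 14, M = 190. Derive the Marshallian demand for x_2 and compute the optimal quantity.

MU_x_1 ∝ 5·x_1^(-2), MU_x_2 ∝ 5·x_2^(-2), so MRS = (x_2/x_1)^(2) = p_1/p_2.
Solve for the ratio: x_2/x_1 = [p_1/p_2]^(0.5).
With the ratio pinned down, the budget gives x_1* = M/(p_1 + p_2·(x_2/x_1)) and x_2* = (x_2/x_1)·x_1*.
Numerically x_2/x_1 = 0.845154, so x_1* = 190/(10 + 14·0.845154) = 8.7028 and x_2* = 0.845154·8.7028 = 7.3552.

x_2* = 7.3552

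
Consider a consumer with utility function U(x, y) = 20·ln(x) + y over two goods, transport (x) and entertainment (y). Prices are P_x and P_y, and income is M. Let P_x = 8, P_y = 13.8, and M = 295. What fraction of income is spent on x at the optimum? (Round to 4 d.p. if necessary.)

Set MRS = P_x/P_y: (20/x)/1 = P_x/P_y.
So x*(P_x,P_y) = 20·P_y/P_x, independent of income; and y* = (M − 20·P_y)/P_y.
At the given prices: x* = 20·13.8/8 = 34.5, and y* = 1.3768.
Expenditure on x: 8·34.5 = 276; share = 0.9356.

share on x = 0.9356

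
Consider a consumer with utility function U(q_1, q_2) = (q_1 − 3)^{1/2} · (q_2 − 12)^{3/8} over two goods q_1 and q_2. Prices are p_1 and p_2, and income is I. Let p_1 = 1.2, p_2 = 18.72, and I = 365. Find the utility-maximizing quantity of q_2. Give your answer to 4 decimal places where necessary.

Let q_1' = q_1−3, q_2' = q_2−12. MRS = (4/3)·q_2'/q_1' = p_1/p_2.
After buying the subsistence bundle (3, 12), a share 4/7 of the remaining income goes to q_1: q_1* = 3 + 4/7·(I − 3p_1 − 12p_2)/p_1.
Discretionary income = 365 − 3·1.2 − 12·18.72 = 136.76; q_2* = 12 + 3/7·136.76/18.72 = 15.131.

q_2* = 15.131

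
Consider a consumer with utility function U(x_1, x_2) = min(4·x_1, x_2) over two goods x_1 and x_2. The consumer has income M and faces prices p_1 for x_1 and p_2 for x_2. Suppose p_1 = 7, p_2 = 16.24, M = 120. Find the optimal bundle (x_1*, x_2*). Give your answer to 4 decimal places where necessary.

x_1* = 1.6676, x_2* = 6.6704

Leontief preferences: the optimum is at the kink where x_1/1 = x_2/4, i.e. x_2 = 4·x_1.
Budget: p_1·x_1 + p_2·4·x_1 = M, so (p_1 + 4·p_2)·x_1 = M.
Demand: x_1*(p_1,p_2,M) = M/(p_1 + 4·p_2), x_2* = 4·M/(p_1 + 4·p_2).
Here 7 + 4·16.24 = 71.96, giving x_1* = 1.6676 and x_2* = 6.6704.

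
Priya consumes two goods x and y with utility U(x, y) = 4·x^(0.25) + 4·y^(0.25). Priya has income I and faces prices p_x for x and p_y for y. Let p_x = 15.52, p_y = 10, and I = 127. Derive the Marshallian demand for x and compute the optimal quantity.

MRS = MU_x/MU_y = (y/x)^(0.75). Set equal to p_x/p_y.
Hence y/x = (p_x/p_y)^(1/(0.75)), i.e. raised to the 4/3 power.
Substitute y = (y/x)·x into the budget: x* = I/(p_x + p_y·(y/x)).
Numerically y/x = 1.796893, so x* = 127/(15.52 + 10·1.796893) = 3.7923.

x* = 3.7923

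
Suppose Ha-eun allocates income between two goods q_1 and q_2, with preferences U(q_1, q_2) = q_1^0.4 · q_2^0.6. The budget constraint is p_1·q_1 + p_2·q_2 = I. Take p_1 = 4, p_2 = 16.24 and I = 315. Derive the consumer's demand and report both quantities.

Tangency: MRS = (2/3)·q_2/q_1 = p_1/p_2.
Rearranging, p_2·q_2 = (3/2)·p_1·q_1. Substituting into the budget gives p_1·q_1·(1 + (3/2)) = I.
Demand: q_1*(p_1,p_2,I) = 0.4·I/p_1 and q_2* = 0.6·I/p_2.
At p_1=4, p_2=16.24, I=315: q_1* = 0.4·315/4 = 31.5, q_2* = 11.6379.

q_1* = 31.5, q_2* = 11.6379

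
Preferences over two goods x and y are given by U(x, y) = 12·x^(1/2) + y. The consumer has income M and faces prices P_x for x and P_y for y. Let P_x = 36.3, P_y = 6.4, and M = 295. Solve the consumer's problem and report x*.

MU_x = 6/√x, MU_y = 1. Tangency: 6/√x = P_x/P_y.
Solve: √x = 6·P_y/P_x, so x*(P_x,P_y) = (6·P_y/P_x)², and y* = (M − P_x·x*)/P_y.
Plugging in: x* = (6·6.4/36.3)² = 1.119.

x* = 1.119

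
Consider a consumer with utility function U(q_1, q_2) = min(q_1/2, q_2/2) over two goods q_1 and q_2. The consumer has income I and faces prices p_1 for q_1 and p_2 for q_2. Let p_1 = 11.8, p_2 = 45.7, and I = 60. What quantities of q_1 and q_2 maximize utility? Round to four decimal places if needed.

With perfect complements, no substitution: consume in ratio q_1:q_2 = 2:2.
Budget: p_1·q_1 + p_2·q_1 = I, so (2·p_1 + 2·p_2)·q_1 = 2·I.
Demand: q_1*(p_1,p_2,I) = 2·I/(2·p_1 + 2·p_2), q_2* = 2·I/(2·p_1 + 2·p_2).
Here 2·11.8 + 2·45.7 = 115, giving q_1* = 1.0435 and q_2* = 1.0435.

q_1* = 1.0435, q_2* = 1.0435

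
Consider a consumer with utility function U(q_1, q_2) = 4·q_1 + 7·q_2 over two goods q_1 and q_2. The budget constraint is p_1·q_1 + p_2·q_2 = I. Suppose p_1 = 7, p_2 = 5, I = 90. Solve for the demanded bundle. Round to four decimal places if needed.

Linear utility — the consumer picks whichever good has higher MU/price: 4/7 = 0.5714 vs 7/5 = 1.4.
q_2 gives more utility per dollar, so spend all income on q_2: q_2* = I/p_2, q_1* = 0.
Numerically: q_1* = 0, q_2* = 18.

q_1* = 0, q_2* = 18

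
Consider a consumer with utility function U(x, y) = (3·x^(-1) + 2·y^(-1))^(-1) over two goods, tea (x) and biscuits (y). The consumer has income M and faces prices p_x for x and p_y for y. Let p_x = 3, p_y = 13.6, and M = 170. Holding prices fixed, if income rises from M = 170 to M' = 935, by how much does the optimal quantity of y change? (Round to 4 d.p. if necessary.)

Substitute y = (y/x)·x into the budget: x* = M/(p_x + p_y·(y/x)).
Numerically y/x = 0.383482, so x* = 170/(3 + 13.6·0.383482) = 20.6929 and y* = 0.383482·20.6929 = 7.9354.
At M' = 935: y* = 43.6446. Change: 43.6446 − 7.9354 = 35.7092.

Δy* = 35.7092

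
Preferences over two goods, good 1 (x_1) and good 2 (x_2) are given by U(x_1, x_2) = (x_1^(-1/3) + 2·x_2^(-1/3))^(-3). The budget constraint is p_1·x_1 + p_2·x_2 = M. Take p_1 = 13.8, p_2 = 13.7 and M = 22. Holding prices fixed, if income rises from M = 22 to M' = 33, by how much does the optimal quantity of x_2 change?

Δx_2* = 0.5032

Substitute x_2 = (x_2/x_1)·x_1 into the budget: x_1* = M/(p_1 + p_2·(x_2/x_1)).
Numerically x_2/x_1 = 1.690991, so x_1* = 22/(13.8 + 13.7·1.690991) = 0.5951 and x_2* = 1.690991·0.5951 = 1.0064.
At M' = 33: x_2* = 1.5095. Change: 1.5095 − 1.0064 = 0.5032.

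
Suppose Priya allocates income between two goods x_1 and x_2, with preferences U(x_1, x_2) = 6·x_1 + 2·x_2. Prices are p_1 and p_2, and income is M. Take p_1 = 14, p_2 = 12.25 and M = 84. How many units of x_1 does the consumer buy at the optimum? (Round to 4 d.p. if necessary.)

Perfect substitutes: compare marginal utility per dollar. 6/p_1 vs 2/p_2 → 0.4286 vs 0.1633.
x_1 gives more utility per dollar, so spend all income on x_1: x_1* = M/p_1, x_2* = 0.
Numerically: x_1* = 6, x_2* = 0.

x_1* = 6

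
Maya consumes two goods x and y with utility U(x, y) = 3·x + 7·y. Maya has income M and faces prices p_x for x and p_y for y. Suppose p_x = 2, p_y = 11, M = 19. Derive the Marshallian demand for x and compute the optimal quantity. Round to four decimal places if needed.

Perfect substitutes: compare marginal utility per dollar. 3/p_x vs 7/p_y → 1.5 vs 0.6364.
x gives more utility per dollar, so spend all income on x: x* = M/p_x, y* = 0.
Numerically: x* = 9.5, y* = 0.

x* = 9.5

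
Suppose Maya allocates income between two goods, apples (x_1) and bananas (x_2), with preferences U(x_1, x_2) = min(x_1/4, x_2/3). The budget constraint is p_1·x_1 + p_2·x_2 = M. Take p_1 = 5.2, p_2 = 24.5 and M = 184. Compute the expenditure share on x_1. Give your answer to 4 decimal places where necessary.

Leontief preferences: the optimum is at the kink where x_1/4 = x_2/3, i.e. x_2 = (3/4)·x_1.
Budget: p_1·x_1 + p_2·(3/4)·x_1 = M, so (4·p_1 + 3·p_2)·x_1 = 4·M.
Demand: x_1*(p_1,p_2,M) = 4·M/(4·p_1 + 3·p_2), x_2* = 3·M/(4·p_1 + 3·p_2).
Here 4·5.2 + 3·24.5 = 94.3, giving x_1* = 7.8049 and x_2* = 5.8537.
Expenditure on x_1: 5.2·7.8049 = 40.5854; share = 0.2206.

share on x_1 = 0.2206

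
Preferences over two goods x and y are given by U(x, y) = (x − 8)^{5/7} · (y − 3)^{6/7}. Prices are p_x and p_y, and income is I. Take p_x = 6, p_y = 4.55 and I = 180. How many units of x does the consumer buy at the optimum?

x* = 16.9659

Substituting into the budget: x* = 8 + 5/11·(I − 8·p_x − 3·p_y)/p_x, and y* = 3 + 6/11·(…)/p_y.
Discretionary income = 180 − 8·6 − 3·4.55 = 118.35; x* = 8 + 5/11·118.35/6 = 16.9659.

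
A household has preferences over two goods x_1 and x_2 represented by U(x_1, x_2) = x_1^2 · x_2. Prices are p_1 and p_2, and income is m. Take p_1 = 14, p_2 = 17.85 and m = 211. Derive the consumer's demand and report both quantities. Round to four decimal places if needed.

x_1* = 10.0476, x_2* = 3.9402

At p_1=14, p_2=17.85, m=211: x_1* = 2/3·211/14 = 10.0476, x_2* = 3.9402.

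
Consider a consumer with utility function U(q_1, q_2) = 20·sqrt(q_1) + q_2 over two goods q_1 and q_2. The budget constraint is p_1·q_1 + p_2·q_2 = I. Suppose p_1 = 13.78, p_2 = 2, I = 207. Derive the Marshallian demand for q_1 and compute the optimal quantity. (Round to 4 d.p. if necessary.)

q_1* = 2.1065

Utility is quasi-linear in q_2; the FOC for q_1 is 10/√q_1 = p_1/p_2.
Thus q_1* = (10·p_2/p_1)² — independent of I — with the rest of income spent on q_2.
Plugging in: q_1* = (10·2/13.78)² = 2.1065.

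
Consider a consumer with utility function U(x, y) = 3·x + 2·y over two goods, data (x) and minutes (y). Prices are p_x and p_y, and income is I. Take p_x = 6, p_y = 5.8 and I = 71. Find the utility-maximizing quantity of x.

Linear utility — the consumer picks whichever good has higher MU/price: 3/6 = 0.5 vs 2/5.8 = 0.3448.
x gives more utility per dollar, so spend all income on x: x* = I/p_x, y* = 0.
Numerically: x* = 11.8333, y* = 0.

x* = 11.8333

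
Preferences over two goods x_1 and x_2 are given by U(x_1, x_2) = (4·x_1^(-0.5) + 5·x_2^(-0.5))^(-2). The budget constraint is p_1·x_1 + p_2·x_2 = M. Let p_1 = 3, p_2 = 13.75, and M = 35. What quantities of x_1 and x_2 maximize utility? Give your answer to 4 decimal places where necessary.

MRS = MU_x_1/MU_x_2 = (4/5)·(x_2/x_1)^(1.5). Set equal to p_1/p_2.
Hence x_2/x_1 = ((5/4)·p_1/p_2)^(1/(1.5)), i.e. raised to the 2/3 power.
Substitute x_2 = (x_2/x_1)·x_1 into the budget: x_1* = M/(p_1 + p_2·(x_2/x_1)).
Numerically x_2/x_1 = 0.420551, so x_1* = 35/(3 + 13.75·0.420551) = 3.9852 and x_2* = 0.420551·3.9852 = 1.676.

x_1* = 3.9852, x_2* = 1.676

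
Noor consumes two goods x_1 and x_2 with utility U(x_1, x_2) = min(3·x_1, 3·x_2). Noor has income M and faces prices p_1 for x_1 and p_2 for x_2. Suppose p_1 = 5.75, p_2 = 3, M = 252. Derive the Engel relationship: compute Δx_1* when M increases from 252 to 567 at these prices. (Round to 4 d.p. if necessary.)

Δx_1* = 36

With perfect complements, no substitution: consume in ratio x_1:x_2 = 3:3.
Budget: p_1·x_1 + p_2·x_1 = M, so (3·p_1 + 3·p_2)·x_1 = 3·M.
Demand: x_1*(p_1,p_2,M) = 3·M/(3·p_1 + 3·p_2), x_2* = 3·M/(3·p_1 + 3·p_2).
Here 3·5.75 + 3·3 = 26.25, giving x_1* = 28.8.
At M' = 567: x_1* = 64.8. Change: 64.8 − 28.8 = 36.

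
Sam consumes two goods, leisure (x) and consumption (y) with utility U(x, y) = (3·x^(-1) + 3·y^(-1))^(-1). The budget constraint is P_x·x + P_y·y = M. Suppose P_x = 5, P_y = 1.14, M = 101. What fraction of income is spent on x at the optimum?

share on x = 0.6768

With the ratio pinned down, the budget gives x* = M/(P_x + P_y·(y/x)) and y* = (y/x)·x*.
Numerically y/x = 2.09427, so x* = 101/(5 + 1.14·2.09427) = 13.6718 and y* = 2.09427·13.6718 = 28.6324.
Expenditure on x: 5·13.6718 = 68.359; share = 0.6768.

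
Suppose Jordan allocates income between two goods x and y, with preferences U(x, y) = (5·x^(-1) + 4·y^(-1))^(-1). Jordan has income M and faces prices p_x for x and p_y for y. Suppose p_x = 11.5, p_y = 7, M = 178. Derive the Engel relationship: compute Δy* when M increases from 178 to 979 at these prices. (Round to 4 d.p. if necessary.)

MU_x ∝ 5·x^(-2), MU_y ∝ 4·y^(-2), so MRS = (5/4)·(y/x)^(2) = p_x/p_y.
Solve for the ratio: y/x = [(4/5)·p_x/p_y]^(0.5).
With the ratio pinned down, the budget gives x* = M/(p_x + p_y·(y/x)) and y* = (y/x)·x*.
Numerically y/x = 1.146423, so x* = 178/(11.5 + 7·1.146423) = 9.1165 and y* = 1.146423·9.1165 = 10.4514.
At M' = 979: y* = 57.4827. Change: 57.4827 − 10.4514 = 47.0313.

Δy* = 47.0313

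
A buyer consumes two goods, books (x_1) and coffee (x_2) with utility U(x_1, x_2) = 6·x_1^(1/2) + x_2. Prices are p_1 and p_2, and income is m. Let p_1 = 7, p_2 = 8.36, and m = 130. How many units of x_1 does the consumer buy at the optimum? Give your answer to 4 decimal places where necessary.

Utility is quasi-linear in x_2; the FOC for x_1 is 3/√x_1 = p_1/p_2.
Solve: √x_1 = 3·p_2/p_1, so x_1*(p_1,p_2) = (3·p_2/p_1)², and x_2* = (m − p_1·x_1*)/p_2.
Plugging in: x_1* = (3·8.36/7)² = 12.8369.

x_1* = 12.8369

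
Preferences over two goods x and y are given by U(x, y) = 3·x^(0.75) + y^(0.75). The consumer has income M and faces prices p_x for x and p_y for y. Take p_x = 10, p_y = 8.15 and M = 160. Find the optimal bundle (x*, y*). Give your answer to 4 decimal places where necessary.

x* = 15.6432, y* = 0.4377

MU_x ∝ 3·x^(-0.25), MU_y ∝ y^(-0.25), so MRS = 3·(y/x)^(0.25) = p_x/p_y.
Solve for the ratio: y/x = [(1/3)·p_x/p_y]^(4).
With the ratio pinned down, the budget gives x* = M/(p_x + p_y·(y/x)) and y* = (y/x)·x*.
Numerically y/x = 0.027982, so x* = 160/(10 + 8.15·0.027982) = 15.6432 and y* = 0.027982·15.6432 = 0.4377.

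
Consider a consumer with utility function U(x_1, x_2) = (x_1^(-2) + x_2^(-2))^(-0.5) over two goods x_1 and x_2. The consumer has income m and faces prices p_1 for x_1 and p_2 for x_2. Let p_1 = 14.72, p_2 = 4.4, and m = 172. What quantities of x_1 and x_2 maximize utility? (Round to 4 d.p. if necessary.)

x_1* = 8.0749, x_2* = 12.0768

Numerically x_2/x_1 = 1.49561, so x_1* = 172/(14.72 + 4.4·1.49561) = 8.0749 and x_2* = 1.49561·8.0749 = 12.0768.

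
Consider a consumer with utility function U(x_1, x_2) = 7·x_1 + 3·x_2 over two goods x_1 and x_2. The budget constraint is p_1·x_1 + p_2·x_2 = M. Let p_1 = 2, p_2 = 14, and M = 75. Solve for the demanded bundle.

Linear utility — the consumer picks whichever good has higher MU/price: 7/2 = 3.5 vs 3/14 = 0.2143.
x_1 gives more utility per dollar, so spend all income on x_1: x_1* = M/p_1, x_2* = 0.
Numerically: x_1* = 37.5, x_2* = 0.

x_1* = 37.5, x_2* = 0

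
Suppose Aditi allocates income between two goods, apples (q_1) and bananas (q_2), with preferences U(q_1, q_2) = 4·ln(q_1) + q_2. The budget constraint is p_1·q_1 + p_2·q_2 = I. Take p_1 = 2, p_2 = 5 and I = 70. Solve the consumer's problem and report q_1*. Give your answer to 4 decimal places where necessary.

q_1* = 10

MU_q_1 = 4/q_1, MU_q_2 = 1. Tangency: 4/q_1 = p_1/p_2.
So q_1*(p_1,p_2) = 4·p_2/p_1, independent of income; and q_2* = (I − 4·p_2)/p_2.
At the given prices: q_1* = 4·5/2 = 10.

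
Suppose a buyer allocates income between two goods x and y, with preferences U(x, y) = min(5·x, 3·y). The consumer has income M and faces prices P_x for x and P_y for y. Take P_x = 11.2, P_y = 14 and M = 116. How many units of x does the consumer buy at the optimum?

With perfect complements, no substitution: consume in ratio x:y = 3:5.
Budget: P_x·x + P_y·(5/3)·x = M, so (3·P_x + 5·P_y)·x = 3·M.
Demand: x*(P_x,P_y,M) = 3·M/(3·P_x + 5·P_y), y* = 5·M/(3·P_x + 5·P_y).
Here 3·11.2 + 5·14 = 103.6, giving x* = 3.3591.

x* = 3.3591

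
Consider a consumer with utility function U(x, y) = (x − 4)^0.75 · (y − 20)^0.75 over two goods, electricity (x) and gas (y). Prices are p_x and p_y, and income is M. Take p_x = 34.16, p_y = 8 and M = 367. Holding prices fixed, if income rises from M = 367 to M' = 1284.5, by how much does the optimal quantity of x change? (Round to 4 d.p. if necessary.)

Δx* = 13.4294

Substituting into the budget: x* = 4 + 0.5·(M − 4·p_x − 20·p_y)/p_x, and y* = 20 + 0.5·(…)/p_y.
Discretionary income = 367 − 4·34.16 − 20·8 = 70.36; x* = 4 + 0.5·70.36/34.16 = 5.0299.
At M' = 1284.5: x* = 18.4593. Change: 18.4593 − 5.0299 = 13.4294.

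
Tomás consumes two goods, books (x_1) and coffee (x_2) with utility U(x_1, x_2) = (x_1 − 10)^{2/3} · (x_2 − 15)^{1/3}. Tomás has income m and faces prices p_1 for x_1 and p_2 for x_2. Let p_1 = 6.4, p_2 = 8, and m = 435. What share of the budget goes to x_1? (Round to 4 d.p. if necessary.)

This is Cobb-Douglas in (x_1−10, x_2−15): tangency gives 2/3·p_2·(x_2−15) = 1/3·p_1·(x_1−10).
Substituting into the budget: x_1* = 10 + 2/3·(m − 10·p_1 − 15·p_2)/p_1, and x_2* = 15 + 1/3·(…)/p_2.
Discretionary income = 435 − 10·6.4 − 15·8 = 251; x_1* = 10 + 2/3·251/6.4 = 36.1458; x_2* = 15 + 1/3·251/8 = 25.4583.
Expenditure on x_1: 6.4·36.1458 = 231.3333; share = 0.5318.

share on x_1 = 0.5318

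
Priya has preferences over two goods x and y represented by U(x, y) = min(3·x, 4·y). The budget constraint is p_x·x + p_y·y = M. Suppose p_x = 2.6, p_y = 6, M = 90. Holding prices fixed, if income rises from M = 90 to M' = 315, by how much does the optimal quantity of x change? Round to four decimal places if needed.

Δx* = 31.6901

Leontief preferences: the optimum is at the kink where x/4 = y/3, i.e. y = (3/4)·x.
Budget: p_x·x + p_y·(3/4)·x = M, so (4·p_x + 3·p_y)·x = 4·M.
Demand: x*(p_x,p_y,M) = 4·M/(4·p_x + 3·p_y), y* = 3·M/(4·p_x + 3·p_y).
Here 4·2.6 + 3·6 = 28.4, giving x* = 12.6761.
At M' = 315: x* = 44.3662. Change: 44.3662 − 12.6761 = 31.6901.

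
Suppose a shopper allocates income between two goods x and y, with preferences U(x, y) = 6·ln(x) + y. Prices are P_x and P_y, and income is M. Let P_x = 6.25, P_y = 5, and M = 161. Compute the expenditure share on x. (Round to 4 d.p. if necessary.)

share on x = 0.1863

Set MRS = P_x/P_y: (6/x)/1 = P_x/P_y.
So x*(P_x,P_y) = 6·P_y/P_x, independent of income; and y* = (M − 6·P_y)/P_y.
At the given prices: x* = 6·5/6.25 = 4.8, and y* = 26.2.
Expenditure on x: 6.25·4.8 = 30; share = 0.1863.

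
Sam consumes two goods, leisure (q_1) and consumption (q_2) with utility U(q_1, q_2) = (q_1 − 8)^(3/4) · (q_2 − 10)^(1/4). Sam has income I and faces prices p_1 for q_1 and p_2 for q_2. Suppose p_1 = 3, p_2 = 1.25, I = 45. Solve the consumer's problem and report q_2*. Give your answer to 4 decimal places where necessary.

This is Cobb-Douglas in (q_1−8, q_2−10): tangency gives 0.75·p_2·(q_2−10) = 0.25·p_1·(q_1−8).
After buying the subsistence bundle (8, 10), a share 0.75 of the remaining income goes to q_1: q_1* = 8 + 0.75·(I − 8p_1 − 10p_2)/p_1.
Discretionary income = 45 − 8·3 − 10·1.25 = 8.5; q_2* = 10 + 0.25·8.5/1.25 = 11.7.

q_2* = 11.7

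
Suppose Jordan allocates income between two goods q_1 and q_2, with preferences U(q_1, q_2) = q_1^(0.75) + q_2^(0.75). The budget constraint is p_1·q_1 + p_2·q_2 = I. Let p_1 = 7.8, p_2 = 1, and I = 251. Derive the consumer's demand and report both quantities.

MU_q_1 ∝ q_1^(-0.25), MU_q_2 ∝ q_2^(-0.25), so MRS = (q_2/q_1)^(0.25) = p_1/p_2.
Solve for the ratio: q_2/q_1 = [p_1/p_2]^(4).
Substitute q_2 = (q_2/q_1)·q_1 into the budget: q_1* = I/(p_1 + p_2·(q_2/q_1)).
Numerically q_2/q_1 = 3701.5056, so q_1* = 251/(7.8 + 1·3701.5056) = 0.0677 and q_2* = 3701.5056·0.0677 = 250.4722.

q_1* = 0.0677, q_2* = 250.4722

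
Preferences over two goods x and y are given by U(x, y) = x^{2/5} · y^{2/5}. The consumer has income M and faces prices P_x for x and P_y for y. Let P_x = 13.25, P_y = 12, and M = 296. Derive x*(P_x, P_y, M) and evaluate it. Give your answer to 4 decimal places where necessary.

x* = 11.1698

The MRS is y/x. Set MRS = P_x/P_y.
Rearranging, P_y·y = P_x·x. Substituting into the budget gives P_x·x·(1 + 1) = M.
Demand: x*(P_x,P_y,M) = 0.5·M/P_x and y* = 0.5·M/P_y.
At P_x=13.25, P_y=12, M=296: x* = 0.5·296/13.25 = 11.1698.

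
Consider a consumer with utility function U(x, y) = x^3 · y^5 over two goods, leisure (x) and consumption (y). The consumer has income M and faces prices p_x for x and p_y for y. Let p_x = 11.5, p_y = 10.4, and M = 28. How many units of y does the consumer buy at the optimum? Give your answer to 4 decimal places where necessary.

Demand: x*(p_x,p_y,M) = 0.375·M/p_x and y* = 0.625·M/p_y.
At p_x=11.5, p_y=10.4, M=28: y* = 0.625·28/10.4 = 1.6827.

y* = 1.6827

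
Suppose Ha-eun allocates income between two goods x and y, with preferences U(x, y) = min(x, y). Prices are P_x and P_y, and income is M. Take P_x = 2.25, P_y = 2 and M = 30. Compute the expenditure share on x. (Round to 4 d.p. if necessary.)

share on x = 0.5294

Leontief preferences: the optimum is at the kink where x/1 = y/1, i.e. y = x.
Budget: P_x·x + P_y·x = M, so (P_x + P_y)·x = M.
Demand: x*(P_x,P_y,M) = M/(P_x + P_y), y* = M/(P_x + P_y).
Here 2.25 + 2 = 4.25, giving x* = 7.0588 and y* = 7.0588.
Expenditure on x: 2.25·7.0588 = 15.8824; share = 0.5294.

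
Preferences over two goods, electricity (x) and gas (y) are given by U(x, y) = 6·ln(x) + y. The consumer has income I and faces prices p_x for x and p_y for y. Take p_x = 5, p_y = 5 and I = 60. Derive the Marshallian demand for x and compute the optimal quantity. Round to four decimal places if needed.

MU_x = 6/x, MU_y = 1. Tangency: 6/x = p_x/p_y.
So x*(p_x,p_y) = 6·p_y/p_x, independent of income; and y* = (I − 6·p_y)/p_y.
At the given prices: x* = 6·5/5 = 6.

x* = 6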